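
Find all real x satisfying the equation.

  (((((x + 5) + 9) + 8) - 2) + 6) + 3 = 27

Step 1. [(((((x + 5) + 9) + 8) - 2) + 6) + 3 = 27] subtract 3: x sits inside (… + 3) ⇒ sub: ((((x + 5) + 9) + 8) - 2) + 6 = 24.
Step 2. [((((x + 5) + 9) + 8) - 2) + 6 = 24] peel the +6: subtract 6 from each side, so sub: (((x + 5) + 9) + 8) - 2 = 18.
Step 3. [(((x + 5) + 9) + 8) - 2 = 18] the outer -2 inverts by adding 2, so sub: ((x + 5) + 9) + 8 = 20.
Step 4. [((x + 5) + 9) + 8 = 20] peel the +8: subtract 8 from each side ⇒ sub: (x + 5) + 9 = 12.
Step 5. [(x + 5) + 9 = 12] the outer +9 inverts by subtracting 9. So sub: x + 5 = 3.
Step 6. [x + 5 = 3] subtract 5: x sits inside (… + 5) ⇒ sub: x = -2.

Answer: x ∈ {-2}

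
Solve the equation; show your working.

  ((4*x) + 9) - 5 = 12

Step 1. [((4*x) + 9) - 5 = 12] peel the -5: add 5 from each side ⇒ sub: (4*x) + 9 = 17.
Step 2. [(4*x) + 9 = 17] 9 comes off first (subtract 9). So sub: 4*x = 8.
Step 3. [4*x = 8] leading coefficient 4: divide by 4, so div: x = 2.

Answer: x ∈ {2}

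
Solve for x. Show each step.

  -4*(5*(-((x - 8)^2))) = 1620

Step 1. [-4*(5*(-((x - 8)^2))) = 1620] -4·(inner) — divide through by -4, so div: 5*(-((x - 8)^2)) = -405.
Step 2. [5*(-((x - 8)^2)) = -405] leading coefficient 5: divide by 5 ⇒ div: -((x - 8)^2) = -81.
Step 3. [-((x - 8)^2) = -81] flip signs both sides, so neg: (x - 8)^2 = 81.
Step 4. [(x - 8)^2 = 81] √ both sides: 81 ≥ 0 gives two branches ⇒ sqrt: x - 8 = 9 or -9.
Step 5. [x - 8 = 9 or -9] add 8: x sits inside (… - 8). So sub: x = 17 or -1.

Answer: x ∈ {-1, 17}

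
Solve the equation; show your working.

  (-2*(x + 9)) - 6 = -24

Step 1. [(-2*(x + 9)) - 6 = -24] peel the -6: add 6 from each side, so sub: -2*(x + 9) = -18.
Step 2. [-2*(x + 9) = -18] leading coefficient -2: divide by -2, so div: x + 9 = 9.
Step 3. [x + 9 = 9] 9 comes off first (subtract 9) ⇒ sub: x = 0.

Answer: x ∈ {0}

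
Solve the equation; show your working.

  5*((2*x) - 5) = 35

Step 1. [5*((2*x) - 5) = 35] 5 out front; divide by 5, so div: (2*x) - 5 = 7.
Step 2. [(2*x) - 5 = 7] the outer -5 inverts by adding 5. So sub: 2*x = 12.
Step 3. [2*x = 12] 2 out front; divide by 2. So div: x = 6.

Answer: x ∈ {6}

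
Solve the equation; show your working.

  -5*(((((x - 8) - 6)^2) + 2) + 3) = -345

Step 1. [-5*(((((x - 8) - 6)^2) + 2) + 3) = -345] leading coefficient -5: divide by -5 ⇒ div: ((((x - 8) - 6)^2) + 2) + 3 = 69.
Step 2. [((((x - 8) - 6)^2) + 2) + 3 = 69] 3 comes off first (subtract 3), so sub: (((x - 8) - 6)^2) + 2 = 66.
Step 3. [(((x - 8) - 6)^2) + 2 = 66] the outer +2 inverts by subtracting 2 ⇒ sub: ((x - 8) - 6)^2 = 64.
Step 4. [((x - 8) - 6)^2 = 64] √ both sides: 64 ≥ 0 gives two branches ⇒ sqrt: (x - 8) - 6 = 8 or -8.
Step 5. [(x - 8) - 6 = 8 or -8] -6 is outermost — add 6 both sides, so sub: x - 8 = 14 or -2.
Step 6. [x - 8 = 14 or -2] 8 comes off first (add 8), so sub: x = 22 or 6.

Answer: x ∈ {6, 22}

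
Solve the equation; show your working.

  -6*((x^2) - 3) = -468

Step 1. [-6*((x^2) - 3) = -468] LHS = -6·(…); ÷-6 both sides, so div: (x^2) - 3 = 78.
Step 2. [(x^2) - 3 = 78] -3 is outermost — add 3 both sides. So sub: x^2 = 81.
Step 3. [x^2 = 81] LHS squared, RHS 81 ≥ 0: apply √ (±), so sqrt: x = 9 or -9.

Answer: x ∈ {-9, 9}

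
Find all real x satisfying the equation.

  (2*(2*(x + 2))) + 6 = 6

Step 1. [(2*(2*(x + 2))) + 6 = 6] 2 divides every term; factor it out ⇒ factor: (2*(x + 2)) + 3 = 3.
Step 2. [(2*(x + 2)) + 3 = 3] subtract 3: x sits inside (… + 3). So sub: 2*(x + 2) = 0.
Step 3. [2*(x + 2) = 0] 2 out front; divide by 2. So div: x + 2 = 0.
Step 4. [x + 2 = 0] 2 comes off first (subtract 2) ⇒ sub: x = -2.

Answer: x ∈ {-2}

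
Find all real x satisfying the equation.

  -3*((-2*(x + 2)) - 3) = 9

Step 1. [-3*((-2*(x + 2)) - 3) = 9] leading coefficient -3: divide by -3 ⇒ div: (-2*(x + 2)) - 3 = -3.
Step 2. [(-2*(x + 2)) - 3 = -3] peel the -3: add 3 from each side, so sub: -2*(x + 2) = 0.
Step 3. [-2*(x + 2) = 0] -2·(inner) — divide through by -2, so div: x + 2 = 0.
Step 4. [x + 2 = 0] 2 comes off first (subtract 2) ⇒ sub: x = -2.

Answer: x ∈ {-2}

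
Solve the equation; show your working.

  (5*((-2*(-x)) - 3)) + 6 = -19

Step 1. [(5*((-2*(-x)) - 3)) + 6 = -19] 6 comes off first (subtract 6) ⇒ sub: 5*((-2*(-x)) - 3) = -25.
Step 2. [5*((-2*(-x)) - 3) = -25] divide by the outer 5 ⇒ div: (-2*(-x)) - 3 = -5.
Step 3. [(-2*(-x)) - 3 = -5] 3 comes off first (add 3). So sub: -2*(-x) = -2.
Step 4. [-2*(-x) = -2] leading coefficient -2: divide by -2. So div: -x = 1.
Step 5. [-x = 1] flip signs both sides. So neg: x = -1.

Answer: x ∈ {-1}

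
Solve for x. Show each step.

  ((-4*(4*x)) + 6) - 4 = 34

Step 1. [((-4*(4*x)) + 6) - 4 = 34] peel the -4: add 4 from each side, so sub: (-4*(4*x)) + 6 = 38.
Step 2. [(-4*(4*x)) + 6 = 38] peel the +6: subtract 6 from each side ⇒ sub: -4*(4*x) = 32.
Step 3. [-4*(4*x) = 32] LHS = -4·(…); ÷-4 both sides. So div: 4*x = -8.
Step 4. [4*x = -8] 4 out front; divide by 4. So div: x = -2.

Answer: x ∈ {-2}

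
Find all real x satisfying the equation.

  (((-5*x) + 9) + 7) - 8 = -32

Step 1. [(((-5*x) + 9) + 7) - 8 = -32] the outer -8 inverts by adding 8, so sub: ((-5*x) + 9) + 7 = -24.
Step 2. [((-5*x) + 9) + 7 = -24] subtract 7: x sits inside (… + 7) ⇒ sub: (-5*x) + 9 = -31.
Step 3. [(-5*x) + 9 = -31] +9 is outermost — subtract 9 both sides. So sub: -5*x = -40.
Step 4. [-5*x = -40] divide by the outer -5. So div: x = 8.

Answer: x ∈ {8}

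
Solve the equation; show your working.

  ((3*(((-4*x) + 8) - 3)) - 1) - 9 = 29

Step 1. [((3*(((-4*x) + 8) - 3)) - 1) - 9 = 29] peel the -9: add 9 from each side, so sub: (3*(((-4*x) + 8) - 3)) - 1 = 38.
Step 2. [(3*(((-4*x) + 8) - 3)) - 1 = 38] 1 comes off first (add 1). So sub: 3*(((-4*x) + 8) - 3) = 39.
Step 3. [3*(((-4*x) + 8) - 3) = 39] 3·(inner) — divide through by 3. So div: ((-4*x) + 8) - 3 = 13.
Step 4. [((-4*x) + 8) - 3 = 13] 3 comes off first (add 3). So sub: (-4*x) + 8 = 16.
Step 5. [(-4*x) + 8 = 16] +8 is outermost — subtract 8 both sides, so sub: -4*x = 8.
Step 6. [-4*x = 8] -4 out front; divide by -4, so div: x = -2.

Answer: x ∈ {-2}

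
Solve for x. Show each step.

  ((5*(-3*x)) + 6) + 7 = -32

Step 1. [((5*(-3*x)) + 6) + 7 = -32] subtract 7: x sits inside (… + 7) ⇒ sub: (5*(-3*x)) + 6 = -39.
Step 2. [(5*(-3*x)) + 6 = -39] peel the +6: subtract 6 from each side ⇒ sub: 5*(-3*x) = -45.
Step 3. [5*(-3*x) = -45] LHS = 5·(…); ÷5 both sides ⇒ div: -3*x = -9.
Step 4. [-3*x = -9] divide by the outer -3, so div: x = 3.

Answer: x ∈ {3}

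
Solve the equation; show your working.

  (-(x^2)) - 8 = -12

Step 1. [(-(x^2)) - 8 = -12] peel the -8: add 8 from each side. So sub: -(x^2) = -4.
Step 2. [-(x^2) = -4] LHS negated; negate both sides, so neg: x^2 = 4.
Step 3. [x^2 = 4] √ both sides: 4 ≥ 0 gives two branches. So sqrt: x = 2 or -2.

Answer: x ∈ {-2, 2}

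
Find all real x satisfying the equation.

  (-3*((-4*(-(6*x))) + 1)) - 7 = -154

Step 1. [(-3*((-4*(-(6*x))) + 1)) - 7 = -154] the outer -7 inverts by adding 7 ⇒ sub: -3*((-4*(-(6*x))) + 1) = -147.
Step 2. [-3*((-4*(-(6*x))) + 1) = -147] leading coefficient -3: divide by -3 ⇒ div: (-4*(-(6*x))) + 1 = 49.
Step 3. [(-4*(-(6*x))) + 1 = 49] subtract 1: x sits inside (… + 1), so sub: -4*(-(6*x)) = 48.
Step 4. [-4*(-(6*x)) = 48] -4 out front; divide by -4, so div: -(6*x) = -12.
Step 5. [-(6*x) = -12] leading − — multiply by −1, so neg: 6*x = 12.
Step 6. [6*x = 12] leading coefficient 6: divide by 6, so div: x = 2.

Answer: x ∈ {2}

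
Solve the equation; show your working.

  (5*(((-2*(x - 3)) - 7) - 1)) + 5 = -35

Step 1. [(5*(((-2*(x - 3)) - 7) - 1)) + 5 = -35] 5 divides every term; factor it out. So factor: (((-2*(x - 3)) - 7) - 1) + 1 = -7.
Step 2. [(((-2*(x - 3)) - 7) - 1) + 1 = -7] 1 comes off first (subtract 1), so sub: ((-2*(x - 3)) - 7) - 1 = -8.
Step 3. [((-2*(x - 3)) - 7) - 1 = -8] peel the -1: add 1 from each side. So sub: (-2*(x - 3)) - 7 = -7.
Step 4. [(-2*(x - 3)) - 7 = -7] 7 comes off first (add 7), so sub: -2*(x - 3) = 0.
Step 5. [-2*(x - 3) = 0] LHS = -2·(…); ÷-2 both sides ⇒ div: x - 3 = 0.
Step 6. [x - 3 = 0] -3 is outermost — add 3 both sides ⇒ sub: x = 3.

Answer: x ∈ {3}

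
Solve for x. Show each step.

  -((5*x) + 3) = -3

Step 1. [-((5*x) + 3) = -3] LHS negated; negate both sides. So neg: (5*x) + 3 = 3.
Step 2. [(5*x) + 3 = 3] the outer +3 inverts by subtracting 3. So sub: 5*x = 0.
Step 3. [5*x = 0] 5·(inner) — divide through by 5, so div: x = 0.

Answer: x ∈ {0}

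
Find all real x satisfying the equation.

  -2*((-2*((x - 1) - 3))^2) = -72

Step 1. [-2*((-2*((x - 1) - 3))^2) = -72] -2 out front; divide by -2 ⇒ div: (-2*((x - 1) - 3))^2 = 36.
Step 2. [(-2*((x - 1) - 3))^2 = 36] √ both sides: 36 ≥ 0 gives two branches ⇒ sqrt: -2*((x - 1) - 3) = 6 or -6.
Step 3. [-2*((x - 1) - 3) = 6 or -6] -2·(inner) — divide through by -2. So div: (x - 1) - 3 = -3 or 3.
Step 4. [(x - 1) - 3 = -3 or 3] add 3: x sits inside (… - 3). So sub: x - 1 = 0 or 6.
Step 5. [x - 1 = 0 or 6] add 1: x sits inside (… - 1), so sub: x = 1 or 7.

Answer: x ∈ {1, 7}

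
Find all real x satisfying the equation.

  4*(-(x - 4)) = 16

Step 1. [4*(-(x - 4)) = 16] leading coefficient 4: divide by 4. So div: -(x - 4) = 4.
Step 2. [-(x - 4) = 4] LHS negated; negate both sides ⇒ neg: x - 4 = -4.
Step 3. [x - 4 = -4] -4 is outermost — add 4 both sides ⇒ sub: x = 0.

Answer: x ∈ {0}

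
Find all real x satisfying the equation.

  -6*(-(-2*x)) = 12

Step 1. [-6*(-(-2*x)) = 12] divide by the outer -6, so div: -(-2*x) = -2.
Step 2. [-(-2*x) = -2] leading − — multiply by −1. So neg: -2*x = 2.
Step 3. [-2*x = 2] -2·(inner) — divide through by -2 ⇒ div: x = -1.

Answer: x ∈ {-1}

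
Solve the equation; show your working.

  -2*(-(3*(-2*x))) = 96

Step 1. [-2*(-(3*(-2*x))) = 96] LHS = -2·(…); ÷-2 both sides, so div: -(3*(-2*x)) = -48.
Step 2. [-(3*(-2*x)) = -48] flip signs both sides. So neg: 3*(-2*x) = 48.
Step 3. [3*(-2*x) = 48] leading coefficient 3: divide by 3 ⇒ div: -2*x = 16.
Step 4. [-2*x = 16] leading coefficient -2: divide by -2. So div: x = -8.

Answer: x ∈ {-8}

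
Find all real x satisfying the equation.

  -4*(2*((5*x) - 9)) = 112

Step 1. [-4*(2*((5*x) - 9)) = 112] divide by the outer -4, so div: 2*((5*x) - 9) = -28.
Step 2. [2*((5*x) - 9) = -28] LHS = 2·(…); ÷2 both sides. So div: (5*x) - 9 = -14.
Step 3. [(5*x) - 9 = -14] -9 is outermost — add 9 both sides. So sub: 5*x = -5.
Step 4. [5*x = -5] 5 out front; divide by 5. So div: x = -1.

Answer: x ∈ {-1}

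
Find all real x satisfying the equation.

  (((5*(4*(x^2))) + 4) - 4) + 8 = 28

Step 1. [(((5*(4*(x^2))) + 4) - 4) + 8 = 28] +8 is outermost — subtract 8 both sides ⇒ sub: ((5*(4*(x^2))) + 4) - 4 = 20.
Step 2. [((5*(4*(x^2))) + 4) - 4 = 20] -4 is outermost — add 4 both sides ⇒ sub: (5*(4*(x^2))) + 4 = 24.
Step 3. [(5*(4*(x^2))) + 4 = 24] the outer +4 inverts by subtracting 4. So sub: 5*(4*(x^2)) = 20.
Step 4. [5*(4*(x^2)) = 20] LHS = 5·(…); ÷5 both sides, so div: 4*(x^2) = 4.
Step 5. [4*(x^2) = 4] 4 out front; divide by 4 ⇒ div: x^2 = 1.
Step 6. [x^2 = 1] √ both sides: 1 ≥ 0 gives two branches. So sqrt: x = 1 or -1.

Answer: x ∈ {-1, 1}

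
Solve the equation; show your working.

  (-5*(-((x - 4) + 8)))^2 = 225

Step 1. [(-5*(-((x - 4) + 8)))^2 = 225] √ both sides: 225 ≥ 0 gives two branches. So sqrt: -5*(-((x - 4) + 8)) = 15 or -15.
Step 2. [-5*(-((x - 4) + 8)) = 15 or -15] divide by the outer -5. So div: -((x - 4) + 8) = -3 or 3.
Step 3. [-((x - 4) + 8) = -3 or 3] flip signs both sides ⇒ neg: (x - 4) + 8 = 3 or -3.
Step 4. [(x - 4) + 8 = 3 or -3] 8 comes off first (subtract 8) ⇒ sub: x - 4 = -5 or -11.
Step 5. [x - 4 = -5 or -11] peel the -4: add 4 from each side, so sub: x = -1 or -7.

Answer: x ∈ {-7, -1}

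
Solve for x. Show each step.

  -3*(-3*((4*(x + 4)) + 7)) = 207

Step 1. [-3*(-3*((4*(x + 4)) + 7)) = 207] -3 out front; divide by -3 ⇒ div: -3*((4*(x + 4)) + 7) = -69.
Step 2. [-3*((4*(x + 4)) + 7) = -69] -3 out front; divide by -3. So div: (4*(x + 4)) + 7 = 23.
Step 3. [(4*(x + 4)) + 7 = 23] 7 comes off first (subtract 7), so sub: 4*(x + 4) = 16.
Step 4. [4*(x + 4) = 16] 4·(inner) — divide through by 4 ⇒ div: x + 4 = 4.
Step 5. [x + 4 = 4] 4 comes off first (subtract 4). So sub: x = 0.

Answer: x ∈ {0}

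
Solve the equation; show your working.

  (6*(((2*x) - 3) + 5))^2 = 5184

Step 1. [(6*(((2*x) - 3) + 5))^2 = 5184] 5184 ≥ 0, LHS is (·)² — take ±√ ⇒ sqrt: 6*(((2*x) - 3) + 5) = 72 or -72.
Step 2. [6*(((2*x) - 3) + 5) = 72 or -72] 6·(inner) — divide through by 6 ⇒ div: ((2*x) - 3) + 5 = 12 or -12.
Step 3. [((2*x) - 3) + 5 = 12 or -12] the outer +5 inverts by subtracting 5 ⇒ sub: (2*x) - 3 = 7 or -17.
Step 4. [(2*x) - 3 = 7 or -17] the outer -3 inverts by adding 3, so sub: 2*x = 10 or -14.
Step 5. [2*x = 10 or -14] leading coefficient 2: divide by 2, so div: x = 5 or -7.

Answer: x ∈ {-7, 5}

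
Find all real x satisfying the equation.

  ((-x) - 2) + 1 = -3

Step 1. [((-x) - 2) + 1 = -3] the outer +1 inverts by subtracting 1, so sub: (-x) - 2 = -4.
Step 2. [(-x) - 2 = -4] peel the -2: add 2 from each side. So sub: -x = -2.
Step 3. [-x = -2] flip signs both sides, so neg: x = 2.

Answer: x ∈ {2}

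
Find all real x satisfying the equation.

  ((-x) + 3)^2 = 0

Step 1. [((-x) + 3)^2 = 0] 0 ≥ 0, LHS is (·)² — take ±√, so sqrt: (-x) + 3 = 0.
Step 2. [(-x) + 3 = 0] peel the +3: subtract 3 from each side ⇒ sub: -x = -3.
Step 3. [-x = -3] leading − — multiply by −1. So neg: x = 3.

Answer: x ∈ {3}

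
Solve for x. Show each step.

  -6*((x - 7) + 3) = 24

Step 1. [-6*((x - 7) + 3) = 24] -6·(inner) — divide through by -6, so div: (x - 7) + 3 = -4.
Step 2. [(x - 7) + 3 = -4] subtract 3: x sits inside (… + 3). So sub: x - 7 = -7.
Step 3. [x - 7 = -7] add 7: x sits inside (… - 7) ⇒ sub: x = 0.

Answer: x ∈ {0}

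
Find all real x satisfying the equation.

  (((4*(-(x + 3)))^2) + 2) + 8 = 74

Step 1. [(((4*(-(x + 3)))^2) + 2) + 8 = 74] subtract 8: x sits inside (… + 8), so sub: ((4*(-(x + 3)))^2) + 2 = 66.
Step 2. [((4*(-(x + 3)))^2) + 2 = 66] +2 is outermost — subtract 2 both sides, so sub: (4*(-(x + 3)))^2 = 64.
Step 3. [(4*(-(x + 3)))^2 = 64] LHS squared, RHS 64 ≥ 0: apply √ (±) ⇒ sqrt: 4*(-(x + 3)) = 8 or -8.
Step 4. [4*(-(x + 3)) = 8 or -8] LHS = 4·(…); ÷4 both sides. So div: -(x + 3) = 2 or -2.
Step 5. [-(x + 3) = 2 or -2] leading − — multiply by −1 ⇒ neg: x + 3 = -2 or 2.
Step 6. [x + 3 = -2 or 2] peel the +3: subtract 3 from each side, so sub: x = -5 or -1.

Answer: x ∈ {-5, -1}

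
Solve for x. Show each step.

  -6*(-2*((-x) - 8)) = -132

Step 1. [-6*(-2*((-x) - 8)) = -132] -6 out front; divide by -6 ⇒ div: -2*((-x) - 8) = 22.
Step 2. [-2*((-x) - 8) = 22] -2 out front; divide by -2, so div: (-x) - 8 = -11.
Step 3. [(-x) - 8 = -11] add 8: x sits inside (… - 8). So sub: -x = -3.
Step 4. [-x = -3] leading − — multiply by −1 ⇒ neg: x = 3.

Answer: x ∈ {3}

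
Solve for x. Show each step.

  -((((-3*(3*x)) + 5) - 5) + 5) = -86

Step 1. [-((((-3*(3*x)) + 5) - 5) + 5) = -86] LHS negated; negate both sides, so neg: (((-3*(3*x)) + 5) - 5) + 5 = 86.
Step 2. [(((-3*(3*x)) + 5) - 5) + 5 = 86] subtract 5: x sits inside (… + 5) ⇒ sub: ((-3*(3*x)) + 5) - 5 = 81.
Step 3. [((-3*(3*x)) + 5) - 5 = 81] peel the -5: add 5 from each side, so sub: (-3*(3*x)) + 5 = 86.
Step 4. [(-3*(3*x)) + 5 = 86] the outer +5 inverts by subtracting 5 ⇒ sub: -3*(3*x) = 81.
Step 5. [-3*(3*x) = 81] leading coefficient -3: divide by -3, so div: 3*x = -27.
Step 6. [3*x = -27] LHS = 3·(…); ÷3 both sides ⇒ div: x = -9.

Answer: x ∈ {-9}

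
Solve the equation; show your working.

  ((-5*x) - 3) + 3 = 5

Step 1. [((-5*x) - 3) + 3 = 5] peel the +3: subtract 3 from each side. So sub: (-5*x) - 3 = 2.
Step 2. [(-5*x) - 3 = 2] peel the -3: add 3 from each side, so sub: -5*x = 5.
Step 3. [-5*x = 5] -5·(inner) — divide through by -5 ⇒ div: x = -1.

Answer: x ∈ {-1}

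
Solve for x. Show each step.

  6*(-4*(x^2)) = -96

Step 1. [6*(-4*(x^2)) = -96] 6·(inner) — divide through by 6. So div: -4*(x^2) = -16.
Step 2. [-4*(x^2) = -16] -4 out front; divide by -4, so div: x^2 = 4.
Step 3. [x^2 = 4] √ both sides: 4 ≥ 0 gives two branches ⇒ sqrt: x = 2 or -2.

Answer: x ∈ {-2, 2}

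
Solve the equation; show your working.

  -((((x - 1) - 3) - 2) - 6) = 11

Step 1. [-((((x - 1) - 3) - 2) - 6) = 11] leading − — multiply by −1, so neg: (((x - 1) - 3) - 2) - 6 = -11.
Step 2. [(((x - 1) - 3) - 2) - 6 = -11] peel the -6: add 6 from each side. So sub: ((x - 1) - 3) - 2 = -5.
Step 3. [((x - 1) - 3) - 2 = -5] the outer -2 inverts by adding 2, so sub: (x - 1) - 3 = -3.
Step 4. [(x - 1) - 3 = -3] 3 comes off first (add 3) ⇒ sub: x - 1 = 0.
Step 5. [x - 1 = 0] the outer -1 inverts by adding 1. So sub: x = 1.

Answer: x ∈ {1}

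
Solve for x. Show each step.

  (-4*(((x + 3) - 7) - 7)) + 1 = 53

Step 1. [(-4*(((x + 3) - 7) - 7)) + 1 = 53] peel the +1: subtract 1 from each side ⇒ sub: -4*(((x + 3) - 7) - 7) = 52.
Step 2. [-4*(((x + 3) - 7) - 7) = 52] -4·(inner) — divide through by -4, so div: ((x + 3) - 7) - 7 = -13.
Step 3. [((x + 3) - 7) - 7 = -13] add 7: x sits inside (… - 7), so sub: (x + 3) - 7 = -6.
Step 4. [(x + 3) - 7 = -6] 7 comes off first (add 7) ⇒ sub: x + 3 = 1.
Step 5. [x + 3 = 1] subtract 3: x sits inside (… + 3), so sub: x = -2.

Answer: x ∈ {-2}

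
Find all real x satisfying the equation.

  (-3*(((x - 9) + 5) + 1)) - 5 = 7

Step 1. [(-3*(((x - 9) + 5) + 1)) - 5 = 7] -5 is outermost — add 5 both sides ⇒ sub: -3*(((x - 9) + 5) + 1) = 12.
Step 2. [-3*(((x - 9) + 5) + 1) = 12] leading coefficient -3: divide by -3. So div: ((x - 9) + 5) + 1 = -4.
Step 3. [((x - 9) + 5) + 1 = -4] 1 comes off first (subtract 1), so sub: (x - 9) + 5 = -5.
Step 4. [(x - 9) + 5 = -5] +5 is outermost — subtract 5 both sides, so sub: x - 9 = -10.
Step 5. [x - 9 = -10] peel the -9: add 9 from each side ⇒ sub: x = -1.

Answer: x ∈ {-1}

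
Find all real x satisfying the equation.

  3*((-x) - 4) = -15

Step 1. [3*((-x) - 4) = -15] divide by the outer 3, so div: (-x) - 4 = -5.
Step 2. [(-x) - 4 = -5] -4 is outermost — add 4 both sides, so sub: -x = -1.
Step 3. [-x = -1] flip signs both sides ⇒ neg: x = 1.

Answer: x ∈ {1}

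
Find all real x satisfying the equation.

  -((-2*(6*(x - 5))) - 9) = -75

Step 1. [-((-2*(6*(x - 5))) - 9) = -75] flip signs both sides. So neg: (-2*(6*(x - 5))) - 9 = 75.
Step 2. [(-2*(6*(x - 5))) - 9 = 75] the outer -9 inverts by adding 9 ⇒ sub: -2*(6*(x - 5)) = 84.
Step 3. [-2*(6*(x - 5)) = 84] LHS = -2·(…); ÷-2 both sides, so div: 6*(x - 5) = -42.
Step 4. [6*(x - 5) = -42] 6 out front; divide by 6 ⇒ div: x - 5 = -7.
Step 5. [x - 5 = -7] -5 is outermost — add 5 both sides ⇒ sub: x = -2.

Answer: x ∈ {-2}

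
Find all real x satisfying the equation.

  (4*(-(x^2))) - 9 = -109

Step 1. [(4*(-(x^2))) - 9 = -109] peel the -9: add 9 from each side, so sub: 4*(-(x^2)) = -100.
Step 2. [4*(-(x^2)) = -100] leading coefficient 4: divide by 4 ⇒ div: -(x^2) = -25.
Step 3. [-(x^2) = -25] flip signs both sides. So neg: x^2 = 25.
Step 4. [x^2 = 25] √ both sides: 25 ≥ 0 gives two branches. So sqrt: x = 5 or -5.

Answer: x ∈ {-5, 5}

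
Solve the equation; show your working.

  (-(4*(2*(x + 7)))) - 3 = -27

Step 1. [(-(4*(2*(x + 7)))) - 3 = -27] -3 is outermost — add 3 both sides. So sub: -(4*(2*(x + 7))) = -24.
Step 2. [-(4*(2*(x + 7))) = -24] flip signs both sides ⇒ neg: 4*(2*(x + 7)) = 24.
Step 3. [4*(2*(x + 7)) = 24] 4·(inner) — divide through by 4, so div: 2*(x + 7) = 6.
Step 4. [2*(x + 7) = 6] 2·(inner) — divide through by 2. So div: x + 7 = 3.
Step 5. [x + 7 = 3] +7 is outermost — subtract 7 both sides, so sub: x = -4.

Answer: x ∈ {-4}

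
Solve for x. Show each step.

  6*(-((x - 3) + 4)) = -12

Step 1. [6*(-((x - 3) + 4)) = -12] divide by the outer 6. So div: -((x - 3) + 4) = -2.
Step 2. [-((x - 3) + 4) = -2] flip signs both sides. So neg: (x - 3) + 4 = 2.
Step 3. [(x - 3) + 4 = 2] +4 is outermost — subtract 4 both sides ⇒ sub: x - 3 = -2.
Step 4. [x - 3 = -2] the outer -3 inverts by adding 3. So sub: x = 1.

Answer: x ∈ {1}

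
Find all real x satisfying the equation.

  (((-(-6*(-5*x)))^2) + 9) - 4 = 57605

Step 1. [(((-(-6*(-5*x)))^2) + 9) - 4 = 57605] 4 comes off first (add 4) ⇒ sub: ((-(-6*(-5*x)))^2) + 9 = 57609.
Step 2. [((-(-6*(-5*x)))^2) + 9 = 57609] subtract 9: x sits inside (… + 9), so sub: (-(-6*(-5*x)))^2 = 57600.
Step 3. [(-(-6*(-5*x)))^2 = 57600] LHS squared, RHS 57600 ≥ 0: apply √ (±). So sqrt: -(-6*(-5*x)) = 240 or -240.
Step 4. [-(-6*(-5*x)) = 240 or -240] flip signs both sides, so neg: -6*(-5*x) = -240 or 240.
Step 5. [-6*(-5*x) = -240 or 240] leading coefficient -6: divide by -6 ⇒ div: -5*x = 40 or -40.
Step 6. [-5*x = 40 or -40] -5·(inner) — divide through by -5. So div: x = -8 or 8.

Answer: x ∈ {-8, 8}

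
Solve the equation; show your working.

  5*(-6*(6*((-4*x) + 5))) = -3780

Step 1. [5*(-6*(6*((-4*x) + 5))) = -3780] 5 out front; divide by 5. So div: -6*(6*((-4*x) + 5)) = -756.
Step 2. [-6*(6*((-4*x) + 5)) = -756] -6·(inner) — divide through by -6, so div: 6*((-4*x) + 5) = 126.
Step 3. [6*((-4*x) + 5) = 126] LHS = 6·(…); ÷6 both sides ⇒ div: (-4*x) + 5 = 21.
Step 4. [(-4*x) + 5 = 21] 5 comes off first (subtract 5) ⇒ sub: -4*x = 16.
Step 5. [-4*x = 16] leading coefficient -4: divide by -4 ⇒ div: x = -4.

Answer: x ∈ {-4}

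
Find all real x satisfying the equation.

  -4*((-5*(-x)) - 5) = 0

Step 1. [-4*((-5*(-x)) - 5) = 0] -4·(inner) — divide through by -4 ⇒ div: (-5*(-x)) - 5 = 0.
Step 2. [(-5*(-x)) - 5 = 0] -5 divides every term; factor it out. So factor: (-x) + 1 = 0.
Step 3. [(-x) + 1 = 0] subtract 1: x sits inside (… + 1), so sub: -x = -1.
Step 4. [-x = -1] flip signs both sides, so neg: x = 1.

Answer: x ∈ {1}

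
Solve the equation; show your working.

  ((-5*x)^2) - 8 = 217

Step 1. [((-5*x)^2) - 8 = 217] -8 is outermost — add 8 both sides. So sub: (-5*x)^2 = 225.
Step 2. [(-5*x)^2 = 225] √ both sides: 225 ≥ 0 gives two branches. So sqrt: -5*x = 15 or -15.
Step 3. [-5*x = 15 or -15] -5 out front; divide by -5, so div: x = -3 or 3.

Answer: x ∈ {-3, 3}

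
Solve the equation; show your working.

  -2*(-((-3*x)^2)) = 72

Step 1. [-2*(-((-3*x)^2)) = 72] -2·(inner) — divide through by -2. So div: -((-3*x)^2) = -36.
Step 2. [-((-3*x)^2) = -36] flip signs both sides ⇒ neg: (-3*x)^2 = 36.
Step 3. [(-3*x)^2 = 36] LHS squared, RHS 36 ≥ 0: apply √ (±), so sqrt: -3*x = 6 or -6.
Step 4. [-3*x = 6 or -6] -3·(inner) — divide through by -3 ⇒ div: x = -2 or 2.

Answer: x ∈ {-2, 2}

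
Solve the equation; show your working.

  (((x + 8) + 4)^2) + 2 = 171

Step 1. [(((x + 8) + 4)^2) + 2 = 171] 2 comes off first (subtract 2) ⇒ sub: ((x + 8) + 4)^2 = 169.
Step 2. [((x + 8) + 4)^2 = 169] 169 ≥ 0, LHS is (·)² — take ±√. So sqrt: (x + 8) + 4 = 13 or -13.
Step 3. [(x + 8) + 4 = 13 or -13] +4 is outermost — subtract 4 both sides. So sub: x + 8 = 9 or -17.
Step 4. [x + 8 = 9 or -17] 8 comes off first (subtract 8). So sub: x = 1 or -25.

Answer: x ∈ {-25, 1}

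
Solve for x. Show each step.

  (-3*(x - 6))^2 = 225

Step 1. [(-3*(x - 6))^2 = 225] √ both sides: 225 ≥ 0 gives two branches, so sqrt: -3*(x - 6) = 15 or -15.
Step 2. [-3*(x - 6) = 15 or -15] leading coefficient -3: divide by -3 ⇒ div: x - 6 = -5 or 5.
Step 3. [x - 6 = -5 or 5] peel the -6: add 6 from each side. So sub: x = 1 or 11.

Answer: x ∈ {1, 11}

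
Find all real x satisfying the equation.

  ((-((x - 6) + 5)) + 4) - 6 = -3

Step 1. [((-((x - 6) + 5)) + 4) - 6 = -3] -6 is outermost — add 6 both sides, so sub: (-((x - 6) + 5)) + 4 = 3.
Step 2. [(-((x - 6) + 5)) + 4 = 3] the outer +4 inverts by subtracting 4 ⇒ sub: -((x - 6) + 5) = -1.
Step 3. [-((x - 6) + 5) = -1] leading − — multiply by −1 ⇒ neg: (x - 6) + 5 = 1.
Step 4. [(x - 6) + 5 = 1] the outer +5 inverts by subtracting 5 ⇒ sub: x - 6 = -4.
Step 5. [x - 6 = -4] add 6: x sits inside (… - 6), so sub: x = 2.

Answer: x ∈ {2}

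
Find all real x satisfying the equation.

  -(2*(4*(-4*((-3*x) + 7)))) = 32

Step 1. [-(2*(4*(-4*((-3*x) + 7)))) = 32] leading − — multiply by −1 ⇒ neg: 2*(4*(-4*((-3*x) + 7))) = -32.
Step 2. [2*(4*(-4*((-3*x) + 7))) = -32] LHS = 2·(…); ÷2 both sides, so div: 4*(-4*((-3*x) + 7)) = -16.
Step 3. [4*(-4*((-3*x) + 7)) = -16] leading coefficient 4: divide by 4, so div: -4*((-3*x) + 7) = -4.
Step 4. [-4*((-3*x) + 7) = -4] -4·(inner) — divide through by -4 ⇒ div: (-3*x) + 7 = 1.
Step 5. [(-3*x) + 7 = 1] +7 is outermost — subtract 7 both sides. So sub: -3*x = -6.
Step 6. [-3*x = -6] -3·(inner) — divide through by -3 ⇒ div: x = 2.

Answer: x ∈ {2}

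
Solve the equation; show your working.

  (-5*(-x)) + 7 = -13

Step 1. [(-5*(-x)) + 7 = -13] subtract 7: x sits inside (… + 7), so sub: -5*(-x) = -20.
Step 2. [-5*(-x) = -20] divide by the outer -5 ⇒ div: -x = 4.
Step 3. [-x = 4] leading − — multiply by −1. So neg: x = -4.

Answer: x ∈ {-4}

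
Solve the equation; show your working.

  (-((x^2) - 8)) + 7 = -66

Step 1. [(-((x^2) - 8)) + 7 = -66] 7 comes off first (subtract 7) ⇒ sub: -((x^2) - 8) = -73.
Step 2. [-((x^2) - 8) = -73] leading − — multiply by −1 ⇒ neg: (x^2) - 8 = 73.
Step 3. [(x^2) - 8 = 73] the outer -8 inverts by adding 8. So sub: x^2 = 81.
Step 4. [x^2 = 81] LHS squared, RHS 81 ≥ 0: apply √ (±), so sqrt: x = 9 or -9.

Answer: x ∈ {-9, 9}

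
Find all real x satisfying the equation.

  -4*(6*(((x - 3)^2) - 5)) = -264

Step 1. [-4*(6*(((x - 3)^2) - 5)) = -264] -4·(inner) — divide through by -4, so div: 6*(((x - 3)^2) - 5) = 66.
Step 2. [6*(((x - 3)^2) - 5) = 66] LHS = 6·(…); ÷6 both sides. So div: ((x - 3)^2) - 5 = 11.
Step 3. [((x - 3)^2) - 5 = 11] -5 is outermost — add 5 both sides ⇒ sub: (x - 3)^2 = 16.
Step 4. [(x - 3)^2 = 16] √ both sides: 16 ≥ 0 gives two branches ⇒ sqrt: x - 3 = 4 or -4.
Step 5. [x - 3 = 4 or -4] -3 is outermost — add 3 both sides. So sub: x = 7 or -1.

Answer: x ∈ {-1, 7}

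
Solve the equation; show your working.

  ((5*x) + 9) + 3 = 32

Step 1. [((5*x) + 9) + 3 = 32] the outer +3 inverts by subtracting 3 ⇒ sub: (5*x) + 9 = 29.
Step 2. [(5*x) + 9 = 29] 9 comes off first (subtract 9), so sub: 5*x = 20.
Step 3. [5*x = 20] LHS = 5·(…); ÷5 both sides, so div: x = 4.

Answer: x ∈ {4}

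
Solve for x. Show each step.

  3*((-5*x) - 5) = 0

Step 1. [3*((-5*x) - 5) = 0] divide by the outer 3. So div: (-5*x) - 5 = 0.
Step 2. [(-5*x) - 5 = 0] -5 is outermost — add 5 both sides. So sub: -5*x = 5.
Step 3. [-5*x = 5] -5·(inner) — divide through by -5 ⇒ div: x = -1.

Answer: x ∈ {-1}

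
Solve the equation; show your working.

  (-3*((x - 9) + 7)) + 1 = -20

Step 1. [(-3*((x - 9) + 7)) + 1 = -20] +1 is outermost — subtract 1 both sides ⇒ sub: -3*((x - 9) + 7) = -21.
Step 2. [-3*((x - 9) + 7) = -21] -3·(inner) — divide through by -3. So div: (x - 9) + 7 = 7.
Step 3. [(x - 9) + 7 = 7] subtract 7: x sits inside (… + 7), so sub: x - 9 = 0.
Step 4. [x - 9 = 0] 9 comes off first (add 9). So sub: x = 9.

Answer: x ∈ {9}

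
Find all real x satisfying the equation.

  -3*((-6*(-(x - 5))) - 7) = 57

Step 1. [-3*((-6*(-(x - 5))) - 7) = 57] -3 out front; divide by -3 ⇒ div: (-6*(-(x - 5))) - 7 = -19.
Step 2. [(-6*(-(x - 5))) - 7 = -19] the outer -7 inverts by adding 7 ⇒ sub: -6*(-(x - 5)) = -12.
Step 3. [-6*(-(x - 5)) = -12] -6·(inner) — divide through by -6 ⇒ div: -(x - 5) = 2.
Step 4. [-(x - 5) = 2] leading − — multiply by −1, so neg: x - 5 = -2.
Step 5. [x - 5 = -2] 5 comes off first (add 5), so sub: x = 3.

Answer: x ∈ {3}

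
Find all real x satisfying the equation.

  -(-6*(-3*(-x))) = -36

Step 1. [-(-6*(-3*(-x))) = -36] flip signs both sides, so neg: -6*(-3*(-x)) = 36.
Step 2. [-6*(-3*(-x)) = 36] -6 out front; divide by -6. So div: -3*(-x) = -6.
Step 3. [-3*(-x) = -6] LHS = -3·(…); ÷-3 both sides, so div: -x = 2.
Step 4. [-x = 2] LHS negated; negate both sides. So neg: x = -2.

Answer: x ∈ {-2}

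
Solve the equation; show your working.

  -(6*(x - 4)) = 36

Step 1. [-(6*(x - 4)) = 36] LHS negated; negate both sides. So neg: 6*(x - 4) = -36.
Step 2. [6*(x - 4) = -36] 6·(inner) — divide through by 6 ⇒ div: x - 4 = -6.
Step 3. [x - 4 = -6] -4 is outermost — add 4 both sides. So sub: x = -2.

Answer: x ∈ {-2}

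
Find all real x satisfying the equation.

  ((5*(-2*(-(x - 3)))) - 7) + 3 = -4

Step 1. [((5*(-2*(-(x - 3)))) - 7) + 3 = -4] 3 comes off first (subtract 3), so sub: (5*(-2*(-(x - 3)))) - 7 = -7.
Step 2. [(5*(-2*(-(x - 3)))) - 7 = -7] the outer -7 inverts by adding 7. So sub: 5*(-2*(-(x - 3))) = 0.
Step 3. [5*(-2*(-(x - 3))) = 0] 5·(inner) — divide through by 5. So div: -2*(-(x - 3)) = 0.
Step 4. [-2*(-(x - 3)) = 0] -2·(inner) — divide through by -2 ⇒ div: -(x - 3) = 0.
Step 5. [-(x - 3) = 0] LHS negated; negate both sides ⇒ neg: x - 3 = 0.
Step 6. [x - 3 = 0] -3 is outermost — add 3 both sides. So sub: x = 3.

Answer: x ∈ {3}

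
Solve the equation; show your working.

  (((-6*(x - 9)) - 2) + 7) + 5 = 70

Step 1. [(((-6*(x - 9)) - 2) + 7) + 5 = 70] peel the +5: subtract 5 from each side ⇒ sub: ((-6*(x - 9)) - 2) + 7 = 65.
Step 2. [((-6*(x - 9)) - 2) + 7 = 65] 7 comes off first (subtract 7). So sub: (-6*(x - 9)) - 2 = 58.
Step 3. [(-6*(x - 9)) - 2 = 58] 2 comes off first (add 2) ⇒ sub: -6*(x - 9) = 60.
Step 4. [-6*(x - 9) = 60] LHS = -6·(…); ÷-6 both sides ⇒ div: x - 9 = -10.
Step 5. [x - 9 = -10] peel the -9: add 9 from each side, so sub: x = -1.

Answer: x ∈ {-1}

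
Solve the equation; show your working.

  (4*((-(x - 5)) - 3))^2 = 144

Step 1. [(4*((-(x - 5)) - 3))^2 = 144] √ both sides: 144 ≥ 0 gives two branches ⇒ sqrt: 4*((-(x - 5)) - 3) = 12 or -12.
Step 2. [4*((-(x - 5)) - 3) = 12 or -12] leading coefficient 4: divide by 4 ⇒ div: (-(x - 5)) - 3 = 3 or -3.
Step 3. [(-(x - 5)) - 3 = 3 or -3] 3 comes off first (add 3). So sub: -(x - 5) = 6 or 0.
Step 4. [-(x - 5) = 6 or 0] LHS negated; negate both sides ⇒ neg: x - 5 = -6 or 0.
Step 5. [x - 5 = -6 or 0] 5 comes off first (add 5). So sub: x = -1 or 5.

Answer: x ∈ {-1, 5}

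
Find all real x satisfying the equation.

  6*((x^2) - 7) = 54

Step 1. [6*((x^2) - 7) = 54] 6·(inner) — divide through by 6 ⇒ div: (x^2) - 7 = 9.
Step 2. [(x^2) - 7 = 9] add 7: x sits inside (… - 7). So sub: x^2 = 16.
Step 3. [x^2 = 16] √ both sides: 16 ≥ 0 gives two branches. So sqrt: x = 4 or -4.

Answer: x ∈ {-4, 4}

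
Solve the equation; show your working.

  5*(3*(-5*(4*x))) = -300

Step 1. [5*(3*(-5*(4*x))) = -300] 5 out front; divide by 5. So div: 3*(-5*(4*x)) = -60.
Step 2. [3*(-5*(4*x)) = -60] leading coefficient 3: divide by 3, so div: -5*(4*x) = -20.
Step 3. [-5*(4*x) = -20] LHS = -5·(…); ÷-5 both sides. So div: 4*x = 4.
Step 4. [4*x = 4] divide by the outer 4. So div: x = 1.

Answer: x ∈ {1}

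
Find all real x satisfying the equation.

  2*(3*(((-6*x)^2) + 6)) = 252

Step 1. [2*(3*(((-6*x)^2) + 6)) = 252] leading coefficient 2: divide by 2, so div: 3*(((-6*x)^2) + 6) = 126.
Step 2. [3*(((-6*x)^2) + 6) = 126] 3·(inner) — divide through by 3. So div: ((-6*x)^2) + 6 = 42.
Step 3. [((-6*x)^2) + 6 = 42] the outer +6 inverts by subtracting 6. So sub: (-6*x)^2 = 36.
Step 4. [(-6*x)^2 = 36] LHS squared, RHS 36 ≥ 0: apply √ (±). So sqrt: -6*x = 6 or -6.
Step 5. [-6*x = 6 or -6] LHS = -6·(…); ÷-6 both sides. So div: x = -1 or 1.

Answer: x ∈ {-1, 1}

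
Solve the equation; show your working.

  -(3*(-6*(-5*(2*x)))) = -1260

Step 1. [-(3*(-6*(-5*(2*x)))) = -1260] flip signs both sides. So neg: 3*(-6*(-5*(2*x))) = 1260.
Step 2. [3*(-6*(-5*(2*x))) = 1260] 3·(inner) — divide through by 3 ⇒ div: -6*(-5*(2*x)) = 420.
Step 3. [-6*(-5*(2*x)) = 420] -6 out front; divide by -6, so div: -5*(2*x) = -70.
Step 4. [-5*(2*x) = -70] leading coefficient -5: divide by -5, so div: 2*x = 14.
Step 5. [2*x = 14] LHS = 2·(…); ÷2 both sides, so div: x = 7.

Answer: x ∈ {7}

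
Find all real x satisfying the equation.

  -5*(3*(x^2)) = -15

Step 1. [-5*(3*(x^2)) = -15] divide by the outer -5 ⇒ div: 3*(x^2) = 3.
Step 2. [3*(x^2) = 3] divide by the outer 3, so div: x^2 = 1.
Step 3. [x^2 = 1] √ both sides: 1 ≥ 0 gives two branches. So sqrt: x = 1 or -1.

Answer: x ∈ {-1, 1}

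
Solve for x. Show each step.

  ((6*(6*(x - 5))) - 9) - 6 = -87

Step 1. [((6*(6*(x - 5))) - 9) - 6 = -87] 6 comes off first (add 6). So sub: (6*(6*(x - 5))) - 9 = -81.
Step 2. [(6*(6*(x - 5))) - 9 = -81] peel the -9: add 9 from each side ⇒ sub: 6*(6*(x - 5)) = -72.
Step 3. [6*(6*(x - 5)) = -72] divide by the outer 6. So div: 6*(x - 5) = -12.
Step 4. [6*(x - 5) = -12] divide by the outer 6, so div: x - 5 = -2.
Step 5. [x - 5 = -2] 5 comes off first (add 5). So sub: x = 3.

Answer: x ∈ {3}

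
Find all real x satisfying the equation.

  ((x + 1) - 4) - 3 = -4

Step 1. [((x + 1) - 4) - 3 = -4] the outer -3 inverts by adding 3 ⇒ sub: (x + 1) - 4 = -1.
Step 2. [(x + 1) - 4 = -1] peel the -4: add 4 from each side. So sub: x + 1 = 3.
Step 3. [x + 1 = 3] peel the +1: subtract 1 from each side, so sub: x = 2.

Answer: x ∈ {2}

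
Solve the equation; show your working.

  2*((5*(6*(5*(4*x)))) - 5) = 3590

Step 1. [2*((5*(6*(5*(4*x)))) - 5) = 3590] 2·(inner) — divide through by 2. So div: (5*(6*(5*(4*x)))) - 5 = 1795.
Step 2. [(5*(6*(5*(4*x)))) - 5 = 1795] the outer -5 inverts by adding 5. So sub: 5*(6*(5*(4*x))) = 1800.
Step 3. [5*(6*(5*(4*x))) = 1800] 5·(inner) — divide through by 5 ⇒ div: 6*(5*(4*x)) = 360.
Step 4. [6*(5*(4*x)) = 360] LHS = 6·(…); ÷6 both sides ⇒ div: 5*(4*x) = 60.
Step 5. [5*(4*x) = 60] 5·(inner) — divide through by 5 ⇒ div: 4*x = 12.
Step 6. [4*x = 12] 4 out front; divide by 4. So div: x = 3.

Answer: x ∈ {3}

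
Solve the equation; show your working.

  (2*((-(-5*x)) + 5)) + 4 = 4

Step 1. [(2*((-(-5*x)) + 5)) + 4 = 4] 2 | LHS and 2 | 4: pull 2 out, so factor: ((-(-5*x)) + 5) + 2 = 2.
Step 2. [((-(-5*x)) + 5) + 2 = 2] 2 comes off first (subtract 2), so sub: (-(-5*x)) + 5 = 0.
Step 3. [(-(-5*x)) + 5 = 0] peel the +5: subtract 5 from each side. So sub: -(-5*x) = -5.
Step 4. [-(-5*x) = -5] leading − — multiply by −1. So neg: -5*x = 5.
Step 5. [-5*x = 5] -5·(inner) — divide through by -5, so div: x = -1.

Answer: x ∈ {-1}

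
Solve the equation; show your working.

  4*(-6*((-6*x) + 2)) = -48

Step 1. [4*(-6*((-6*x) + 2)) = -48] 4·(inner) — divide through by 4, so div: -6*((-6*x) + 2) = -12.
Step 2. [-6*((-6*x) + 2) = -12] -6·(inner) — divide through by -6, so div: (-6*x) + 2 = 2.
Step 3. [(-6*x) + 2 = 2] +2 is outermost — subtract 2 both sides, so sub: -6*x = 0.
Step 4. [-6*x = 0] divide by the outer -6, so div: x = 0.

Answer: x ∈ {0}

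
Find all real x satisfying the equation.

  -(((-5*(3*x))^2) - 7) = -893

Step 1. [-(((-5*(3*x))^2) - 7) = -893] LHS negated; negate both sides, so neg: ((-5*(3*x))^2) - 7 = 893.
Step 2. [((-5*(3*x))^2) - 7 = 893] 7 comes off first (add 7) ⇒ sub: (-5*(3*x))^2 = 900.
Step 3. [(-5*(3*x))^2 = 900] √ both sides: 900 ≥ 0 gives two branches, so sqrt: -5*(3*x) = 30 or -30.
Step 4. [-5*(3*x) = 30 or -30] divide by the outer -5. So div: 3*x = -6 or 6.
Step 5. [3*x = -6 or 6] LHS = 3·(…); ÷3 both sides. So div: x = -2 or 2.

Answer: x ∈ {-2, 2}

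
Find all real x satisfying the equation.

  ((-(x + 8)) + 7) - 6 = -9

Step 1. [((-(x + 8)) + 7) - 6 = -9] -6 is outermost — add 6 both sides, so sub: (-(x + 8)) + 7 = -3.
Step 2. [(-(x + 8)) + 7 = -3] the outer +7 inverts by subtracting 7, so sub: -(x + 8) = -10.
Step 3. [-(x + 8) = -10] LHS negated; negate both sides. So neg: x + 8 = 10.
Step 4. [x + 8 = 10] subtract 8: x sits inside (… + 8), so sub: x = 2.

Answer: x ∈ {2}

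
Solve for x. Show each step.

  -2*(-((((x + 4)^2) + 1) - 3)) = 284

Step 1. [-2*(-((((x + 4)^2) + 1) - 3)) = 284] -2·(inner) — divide through by -2. So div: -((((x + 4)^2) + 1) - 3) = -142.
Step 2. [-((((x + 4)^2) + 1) - 3) = -142] LHS negated; negate both sides, so neg: (((x + 4)^2) + 1) - 3 = 142.
Step 3. [(((x + 4)^2) + 1) - 3 = 142] 3 comes off first (add 3). So sub: ((x + 4)^2) + 1 = 145.
Step 4. [((x + 4)^2) + 1 = 145] peel the +1: subtract 1 from each side, so sub: (x + 4)^2 = 144.
Step 5. [(x + 4)^2 = 144] LHS squared, RHS 144 ≥ 0: apply √ (±). So sqrt: x + 4 = 12 or -12.
Step 6. [x + 4 = 12 or -12] peel the +4: subtract 4 from each side, so sub: x = 8 or -16.

Answer: x ∈ {-16, 8}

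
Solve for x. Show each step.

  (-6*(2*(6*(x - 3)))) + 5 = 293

Step 1. [(-6*(2*(6*(x - 3)))) + 5 = 293] subtract 5: x sits inside (… + 5) ⇒ sub: -6*(2*(6*(x - 3))) = 288.
Step 2. [-6*(2*(6*(x - 3))) = 288] -6 out front; divide by -6 ⇒ div: 2*(6*(x - 3)) = -48.
Step 3. [2*(6*(x - 3)) = -48] divide by the outer 2 ⇒ div: 6*(x - 3) = -24.
Step 4. [6*(x - 3) = -24] LHS = 6·(…); ÷6 both sides. So div: x - 3 = -4.
Step 5. [x - 3 = -4] peel the -3: add 3 from each side ⇒ sub: x = -1.

Answer: x ∈ {-1}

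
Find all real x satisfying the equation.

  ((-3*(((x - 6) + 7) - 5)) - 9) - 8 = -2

Step 1. [((-3*(((x - 6) + 7) - 5)) - 9) - 8 = -2] -8 is outermost — add 8 both sides, so sub: (-3*(((x - 6) + 7) - 5)) - 9 = 6.
Step 2. [(-3*(((x - 6) + 7) - 5)) - 9 = 6] add 9: x sits inside (… - 9). So sub: -3*(((x - 6) + 7) - 5) = 15.
Step 3. [-3*(((x - 6) + 7) - 5) = 15] divide by the outer -3. So div: ((x - 6) + 7) - 5 = -5.
Step 4. [((x - 6) + 7) - 5 = -5] 5 comes off first (add 5). So sub: (x - 6) + 7 = 0.
Step 5. [(x - 6) + 7 = 0] +7 is outermost — subtract 7 both sides, so sub: x - 6 = -7.
Step 6. [x - 6 = -7] peel the -6: add 6 from each side. So sub: x = -1.

Answer: x ∈ {-1}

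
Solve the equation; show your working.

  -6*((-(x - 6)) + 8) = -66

Step 1. [-6*((-(x - 6)) + 8) = -66] LHS = -6·(…); ÷-6 both sides. So div: (-(x - 6)) + 8 = 11.
Step 2. [(-(x - 6)) + 8 = 11] 8 comes off first (subtract 8) ⇒ sub: -(x - 6) = 3.
Step 3. [-(x - 6) = 3] leading − — multiply by −1 ⇒ neg: x - 6 = -3.
Step 4. [x - 6 = -3] peel the -6: add 6 from each side, so sub: x = 3.

Answer: x ∈ {3}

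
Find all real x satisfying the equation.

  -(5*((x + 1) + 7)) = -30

Step 1. [-(5*((x + 1) + 7)) = -30] leading − — multiply by −1, so neg: 5*((x + 1) + 7) = 30.
Step 2. [5*((x + 1) + 7) = 30] leading coefficient 5: divide by 5, so div: (x + 1) + 7 = 6.
Step 3. [(x + 1) + 7 = 6] subtract 7: x sits inside (… + 7), so sub: x + 1 = -1.
Step 4. [x + 1 = -1] +1 is outermost — subtract 1 both sides. So sub: x = -2.

Answer: x ∈ {-2}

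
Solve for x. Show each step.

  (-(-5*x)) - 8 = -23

Step 1. [(-(-5*x)) - 8 = -23] peel the -8: add 8 from each side, so sub: -(-5*x) = -15.
Step 2. [-(-5*x) = -15] flip signs both sides ⇒ neg: -5*x = 15.
Step 3. [-5*x = 15] leading coefficient -5: divide by -5, so div: x = -3.

Answer: x ∈ {-3}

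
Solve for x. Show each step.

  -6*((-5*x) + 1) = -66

Step 1. [-6*((-5*x) + 1) = -66] leading coefficient -6: divide by -6 ⇒ div: (-5*x) + 1 = 11.
Step 2. [(-5*x) + 1 = 11] +1 is outermost — subtract 1 both sides ⇒ sub: -5*x = 10.
Step 3. [-5*x = 10] -5 out front; divide by -5. So div: x = -2.

Answer: x ∈ {-2}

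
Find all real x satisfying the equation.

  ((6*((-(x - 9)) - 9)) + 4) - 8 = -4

Step 1. [((6*((-(x - 9)) - 9)) + 4) - 8 = -4] add 8: x sits inside (… - 8) ⇒ sub: (6*((-(x - 9)) - 9)) + 4 = 4.
Step 2. [(6*((-(x - 9)) - 9)) + 4 = 4] peel the +4: subtract 4 from each side, so sub: 6*((-(x - 9)) - 9) = 0.
Step 3. [6*((-(x - 9)) - 9) = 0] LHS = 6·(…); ÷6 both sides, so div: (-(x - 9)) - 9 = 0.
Step 4. [(-(x - 9)) - 9 = 0] 9 comes off first (add 9). So sub: -(x - 9) = 9.
Step 5. [-(x - 9) = 9] flip signs both sides, so neg: x - 9 = -9.
Step 6. [x - 9 = -9] the outer -9 inverts by adding 9, so sub: x = 0.

Answer: x ∈ {0}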